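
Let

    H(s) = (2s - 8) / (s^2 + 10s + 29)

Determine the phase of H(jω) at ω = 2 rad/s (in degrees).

At s = j2: numerator = -8 + j4, denominator = 25 + j20.
∠H = ∠num − ∠den = 153.43° − (38.660°) = 114.8°.

∠H(j2) ≈ 114.8°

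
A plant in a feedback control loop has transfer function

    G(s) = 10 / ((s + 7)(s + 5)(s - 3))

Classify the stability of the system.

The poles can be read from the denominator factors: s = -7, -5, 3.
Since the pole(s) at s = 3 lie in the right half-plane, the system is unstable.

unstable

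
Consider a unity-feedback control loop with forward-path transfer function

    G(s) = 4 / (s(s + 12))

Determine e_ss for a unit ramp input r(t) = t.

G(s) has one pole at the origin.
This is a Type 1 system. Kv = lim_{s→0} s·G(s) = 4/12 = 1/3.
e_ss = 1/Kv = 1/(1/3) = 3.

e_ss = 3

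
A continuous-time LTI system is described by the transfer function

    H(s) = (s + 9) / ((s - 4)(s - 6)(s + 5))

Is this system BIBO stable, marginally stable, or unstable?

The poles can be read from the denominator factors: s = 4, 6, -5.
Since the pole(s) at s = 4, 6 lie in the right half-plane, the system is unstable.

unstable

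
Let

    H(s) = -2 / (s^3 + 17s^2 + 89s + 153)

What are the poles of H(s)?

s = -4 + j, -4 - j, -9

The poles are the roots of the denominator s^3 + 17s^2 + 89s + 153 = 0.
Trying s = -9: the polynomial evaluates to 0, so (s + 9) is a factor.
Dividing out leaves s^2 + 8s + 17 = 0.
The quadratic formula then gives s = -4 ± 1j.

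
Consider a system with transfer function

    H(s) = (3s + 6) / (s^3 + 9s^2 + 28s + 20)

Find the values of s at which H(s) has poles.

s = -4 ± 2j, -1

The poles are the roots of the denominator s^3 + 9s^2 + 28s + 20 = 0.
Trying s = -1: the polynomial evaluates to 0, so (s + 1) is a factor.
Dividing out leaves s^2 + 8s + 20 = 0.
The quadratic formula then gives s = -4 ± 2j.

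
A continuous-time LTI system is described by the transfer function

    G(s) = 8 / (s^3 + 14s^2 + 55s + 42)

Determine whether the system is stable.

stable

The denominator s^3 + 14s^2 + 55s + 42 factors as (s + 7)(s + 6)(s + 1), giving poles at s = -7, -6, -1.
Since all poles lie strictly in the left half-plane, the system is stable.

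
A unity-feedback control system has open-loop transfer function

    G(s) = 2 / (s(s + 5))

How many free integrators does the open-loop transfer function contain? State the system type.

Type 1

The denominator has 1 factor of s at the origin (free integrator), so this is a Type 1 system.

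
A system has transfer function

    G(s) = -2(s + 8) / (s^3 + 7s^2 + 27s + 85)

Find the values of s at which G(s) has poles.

s = -1 ± 4j, -5

The poles are the roots of the denominator s^3 + 7s^2 + 27s + 85 = 0.
Trying s = -5: the polynomial evaluates to 0, so (s + 5) is a factor.
Dividing out leaves s^2 + 2s + 17 = 0.
The quadratic formula then gives s = -1 ± 4j.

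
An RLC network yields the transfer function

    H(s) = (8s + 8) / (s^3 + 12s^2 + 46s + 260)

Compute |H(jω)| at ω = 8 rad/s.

|H(j8)| ≈ 0.1222

Substitute s = j8: numerator = 8 + j64, denominator = -508 - j144.
|H(j8)| = |8 + j64| / |-508 - j144| = 64.498 / 528.02 ≈ 0.1222.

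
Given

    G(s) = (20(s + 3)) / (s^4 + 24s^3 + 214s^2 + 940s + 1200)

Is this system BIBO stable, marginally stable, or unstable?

stable

The denominator s^4 + 24s^3 + 214s^2 + 940s + 1200 factors as (s^2 + 10s + 50)(s + 2)(s + 12), giving poles at s = -5 + 5j, -5 - 5j, -2, -12.
Since all poles lie strictly in the left half-plane, the system is stable.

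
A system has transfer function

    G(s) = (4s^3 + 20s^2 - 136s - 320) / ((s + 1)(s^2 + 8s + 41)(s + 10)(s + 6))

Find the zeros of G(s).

s = -8, -2, 5

Set the numerator to zero: 4s^3 + 20s^2 - 136s - 320 = 0, i.e. 4·(s^3 + 5s^2 - 34s - 80) = 0.
Factoring: (s + 8)(s + 2)(s - 5) = 0.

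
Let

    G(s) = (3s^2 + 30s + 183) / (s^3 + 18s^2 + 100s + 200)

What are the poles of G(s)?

s = -4 ± 2j, -10

The poles are the roots of the denominator s^3 + 18s^2 + 100s + 200 = 0.
Trying s = -10: the polynomial evaluates to 0, so (s + 10) is a factor.
Dividing out leaves s^2 + 8s + 20 = 0.
The quadratic formula then gives s = -4 ± 2j.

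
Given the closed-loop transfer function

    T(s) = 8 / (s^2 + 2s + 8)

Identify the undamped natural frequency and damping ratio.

ωₙ ≈ 2.828 rad/s, ζ ≈ 0.3536

Compare the denominator to the standard form s^2 + 2ζωₙs + ωₙ².
ωₙ² = 8, so ωₙ = √8 ≈ 2.828 rad/s.
2ζωₙ = 2, so ζ = 2/(2·√8) ≈ 0.3536.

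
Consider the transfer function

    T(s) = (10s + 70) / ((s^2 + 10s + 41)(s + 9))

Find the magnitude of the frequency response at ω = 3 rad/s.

|T(j3)| ≈ 0.1830

Substitute s = j3: numerator = 70 + j30, denominator = 198 + j366.
|T(j3)| = |70 + j30| / |198 + j366| = 76.158 / 416.12 ≈ 0.1830.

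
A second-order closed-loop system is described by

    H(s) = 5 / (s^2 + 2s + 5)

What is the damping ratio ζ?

ζ ≈ 0.4472

Compare the denominator to the standard form s^2 + 2ζωₙs + ωₙ².
ωₙ² = 5, so ωₙ = √5 ≈ 2.236 rad/s.
2ζωₙ = 2, so ζ = 2/(2·√5) ≈ 0.4472.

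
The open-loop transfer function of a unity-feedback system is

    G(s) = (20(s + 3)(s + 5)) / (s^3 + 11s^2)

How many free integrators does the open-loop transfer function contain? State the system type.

Type 2

The denominator has 2 factors of s at the origin (free integrators), so this is a Type 2 system.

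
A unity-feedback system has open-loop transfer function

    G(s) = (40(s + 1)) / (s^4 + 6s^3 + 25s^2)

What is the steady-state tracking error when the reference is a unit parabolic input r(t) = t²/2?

e_ss = 0.6250

G(s) has 2 poles at the origin.
This is a Type 2 system. Ka = lim_{s→0} s^2·G(s) = 40/25 = 8/5.
e_ss = 1/Ka = 1/(8/5) = 5/8 ≈ 0.6250.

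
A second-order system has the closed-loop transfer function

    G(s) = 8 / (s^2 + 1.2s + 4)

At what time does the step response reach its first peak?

t_p ≈ 1.647 s

Comparing s^2 + 1.2s + 4 to s^2 + 2ζωₙs + ωₙ²: ωₙ = 2 rad/s and ζ = 1.2/(2·2) = 0.3.
ζωₙ = 1.2/2 = 0.6, so ω_d = ωₙ√(1−ζ²) = √(ωₙ² − (ζωₙ)²) = √(4 − 0.6²) = √3.64 ≈ 1.908 rad/s.
t_p = π/ω_d = π/1.908 ≈ 1.647 s.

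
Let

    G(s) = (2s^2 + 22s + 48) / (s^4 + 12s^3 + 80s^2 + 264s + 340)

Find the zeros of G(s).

s = -8, -3

Set the numerator to zero: 2s^2 + 22s + 48 = 0, i.e. 2·(s^2 + 11s + 24) = 0.
Factoring: (s + 8)(s + 3) = 0.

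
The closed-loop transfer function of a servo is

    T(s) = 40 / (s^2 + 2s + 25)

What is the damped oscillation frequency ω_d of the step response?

ω_d ≈ 4.899 rad/s

Comparing s^2 + 2s + 25 to s^2 + 2ζωₙs + ωₙ²: ωₙ = 5 rad/s and ζ = 2/(2·5) = 0.2.
ζωₙ = 2/2 = 1, so ω_d = ωₙ√(1−ζ²) = √(ωₙ² − (ζωₙ)²) = √(25 − 1²) = √24 ≈ 4.899 rad/s.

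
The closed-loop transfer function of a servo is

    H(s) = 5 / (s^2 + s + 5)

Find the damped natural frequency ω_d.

ω_d ≈ 2.179 rad/s

Comparing s^2 + s + 5 to s^2 + 2ζωₙs + ωₙ²: ωₙ = √5 ≈ 2.236 rad/s and ζ = 1/(2·√5) ≈ 0.2236.
ζωₙ = 1/2 = 0.5, so ω_d = ωₙ√(1−ζ²) = √(ωₙ² − (ζωₙ)²) = √(5 − 0.5²) = √4.75 ≈ 2.179 rad/s.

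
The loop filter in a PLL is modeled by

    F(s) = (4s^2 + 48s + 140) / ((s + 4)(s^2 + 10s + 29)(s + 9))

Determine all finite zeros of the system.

s = -7, -5

Set the numerator to zero: 4s^2 + 48s + 140 = 0, i.e. 4·(s^2 + 12s + 35) = 0.
Factoring: (s + 7)(s + 5) = 0.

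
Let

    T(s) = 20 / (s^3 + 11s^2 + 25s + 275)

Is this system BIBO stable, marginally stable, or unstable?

marginally stable

The denominator s^3 + 11s^2 + 25s + 275 factors as (s^2 + 25)(s + 11), giving poles at s = ±5j, -11.
Since the simple pole(s) at s = ±5j lie on the jω-axis with none in the right half-plane, the system is marginally stable.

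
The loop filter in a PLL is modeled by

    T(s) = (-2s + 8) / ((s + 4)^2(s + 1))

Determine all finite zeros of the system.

s = 4

Set the numerator to zero: -2s + 8 = 0, i.e. -2·(s - 4) = 0.
So s = 4.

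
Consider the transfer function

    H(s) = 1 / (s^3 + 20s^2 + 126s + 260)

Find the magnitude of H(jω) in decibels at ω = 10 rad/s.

Substitute s = j10: numerator = 1, denominator = -1740 + j260.
|H(j10)| = |1| / |-1740 + j260| = 1 / 1759.3 ≈ 0.0005684.
In decibels: 20·log₁₀(0.0005684) ≈ -64.9 dB.

|H(j10)|_dB ≈ -64.9 dB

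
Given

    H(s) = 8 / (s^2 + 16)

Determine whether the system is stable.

marginally stable

The denominator s^2 + 16 factors as (s^2 + 16), giving poles at s = ±4j.
Since the simple pole(s) at s = 4j, -4j lie on the jω-axis with none in the right half-plane, the system is marginally stable.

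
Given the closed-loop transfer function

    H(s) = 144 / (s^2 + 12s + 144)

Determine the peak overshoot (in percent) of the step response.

Comparing s^2 + 12s + 144 to s^2 + 2ζωₙs + ωₙ²: ωₙ = 12 rad/s and ζ = 12/(2·12) = 0.5.
%OS = 100·exp(−πζ/√(1−ζ²)) = 100·exp(−π·0.5/√(1−0.5²)) ≈ 16.3%.

%OS ≈ 16.3%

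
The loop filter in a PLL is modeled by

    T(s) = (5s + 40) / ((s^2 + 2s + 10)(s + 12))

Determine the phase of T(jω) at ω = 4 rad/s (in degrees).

∠T(j4) ≈ -118.7°

At s = j4: numerator = 40 + j20, denominator = -104 + j72.
∠T = ∠num − ∠den = 26.565° − (145.30°) = -118.7°.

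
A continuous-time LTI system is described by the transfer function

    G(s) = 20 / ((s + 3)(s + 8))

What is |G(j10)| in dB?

|G(j10)|_dB ≈ -16.5 dB

Substitute s = j10: numerator = 20, denominator = -76 + j110.
|G(j10)| = |20| / |-76 + j110| = 20 / 133.70 ≈ 0.1496.
In decibels: 20·log₁₀(0.1496) ≈ -16.5 dB.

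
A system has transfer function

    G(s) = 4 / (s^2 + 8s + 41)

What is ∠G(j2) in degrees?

At s = j2: numerator = 4, denominator = 37 + j16.
∠G = ∠num − ∠den = 0° − (23.385°) = -23.39°.

∠G(j2) ≈ -23.39°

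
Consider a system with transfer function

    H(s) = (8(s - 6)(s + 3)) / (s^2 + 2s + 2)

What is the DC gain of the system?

Set s = 0: H(0) = (-144) / (2) = -72.

H(0) = -72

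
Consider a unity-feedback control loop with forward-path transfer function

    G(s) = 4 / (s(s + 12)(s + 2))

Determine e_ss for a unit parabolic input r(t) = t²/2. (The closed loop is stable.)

G(s) has one pole at the origin.
This is a Type 1 system; Ka = lim_{s→0} s^2·G(s) = 0, so the steady-state error for a parabola input is infinite.

e_ss = ∞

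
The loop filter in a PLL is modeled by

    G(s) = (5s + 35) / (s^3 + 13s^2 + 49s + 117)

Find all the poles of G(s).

The poles are the roots of the denominator s^3 + 13s^2 + 49s + 117 = 0.
Trying s = -9: the polynomial evaluates to 0, so (s + 9) is a factor.
Dividing out leaves s^2 + 4s + 13 = 0.
The quadratic formula then gives s = -2 ± 3j.

s = -2 ± 3j, -9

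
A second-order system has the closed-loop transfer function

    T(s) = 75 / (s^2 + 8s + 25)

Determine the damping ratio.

Compare the denominator to the standard form s^2 + 2ζωₙs + ωₙ².
ωₙ² = 25, so ωₙ = 5 rad/s.
2ζωₙ = 8, so ζ = 8/(2·5) = 0.8.

ζ = 0.8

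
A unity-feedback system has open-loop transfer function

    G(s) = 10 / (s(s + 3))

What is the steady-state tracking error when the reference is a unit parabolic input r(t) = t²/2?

G(s) has one pole at the origin.
This is a Type 1 system; Ka = lim_{s→0} s^2·G(s) = 0, so the steady-state error for a parabola input is infinite.

e_ss = ∞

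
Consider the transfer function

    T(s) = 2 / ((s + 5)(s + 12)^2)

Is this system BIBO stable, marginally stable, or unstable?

stable

The poles can be read from the denominator factors: s = -5, -12, -12.
Since all poles lie strictly in the left half-plane, the system is stable.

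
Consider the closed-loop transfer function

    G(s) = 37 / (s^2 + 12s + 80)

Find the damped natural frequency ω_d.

Comparing s^2 + 12s + 80 to s^2 + 2ζωₙs + ωₙ²: ωₙ = √80 ≈ 8.944 rad/s and ζ = 12/(2·√80) ≈ 0.6708.
ζωₙ = 12/2 = 6, so ω_d = ωₙ√(1−ζ²) = √(ωₙ² − (ζωₙ)²) = √(80 − 6²) = √44 ≈ 6.633 rad/s.

ω_d ≈ 6.633 rad/s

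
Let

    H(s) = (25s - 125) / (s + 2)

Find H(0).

H(0) = -125/2 ≈ -62.50

Set s = 0: H(0) = (-125) / (2) = -125/2.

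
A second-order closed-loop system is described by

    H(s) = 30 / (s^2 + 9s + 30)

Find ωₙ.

Compare the denominator to the standard form s^2 + 2ζωₙs + ωₙ².
ωₙ² = 30, so ωₙ = √30 ≈ 5.477 rad/s.

ωₙ ≈ 5.477 rad/s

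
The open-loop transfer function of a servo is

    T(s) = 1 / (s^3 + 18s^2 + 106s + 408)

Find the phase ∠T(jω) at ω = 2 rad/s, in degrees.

∠T(j2) ≈ -31.26°

At s = j2: numerator = 1, denominator = 336 + j204.
∠T = ∠num − ∠den = 0° − (31.264°) = -31.26°.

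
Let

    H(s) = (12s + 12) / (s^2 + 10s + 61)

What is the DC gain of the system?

H(0) = 12/61 ≈ 0.1967

Set s = 0: H(0) = (12) / (61) = 12/61.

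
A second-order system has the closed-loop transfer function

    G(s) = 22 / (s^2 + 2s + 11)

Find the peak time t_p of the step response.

t_p ≈ 0.9935 s

Comparing s^2 + 2s + 11 to s^2 + 2ζωₙs + ωₙ²: ωₙ = √11 ≈ 3.317 rad/s and ζ = 2/(2·√11) ≈ 0.3015.
ζωₙ = 2/2 = 1, so ω_d = ωₙ√(1−ζ²) = √(ωₙ² − (ζωₙ)²) = √(11 − 1²) = √10 ≈ 3.162 rad/s.
t_p = π/ω_d = π/3.162 ≈ 0.9935 s.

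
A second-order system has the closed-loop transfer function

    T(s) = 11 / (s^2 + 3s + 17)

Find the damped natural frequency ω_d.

ω_d ≈ 3.841 rad/s

Comparing s^2 + 3s + 17 to s^2 + 2ζωₙs + ωₙ²: ωₙ = √17 ≈ 4.123 rad/s and ζ = 3/(2·√17) ≈ 0.3638.
ζωₙ = 3/2 = 1.5, so ω_d = ωₙ√(1−ζ²) = √(ωₙ² − (ζωₙ)²) = √(17 − 1.5²) = √14.75 ≈ 3.841 rad/s.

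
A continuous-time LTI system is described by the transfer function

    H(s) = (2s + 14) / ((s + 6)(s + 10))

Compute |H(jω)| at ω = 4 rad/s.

|H(j4)| ≈ 0.2076

Substitute s = j4: numerator = 14 + j8, denominator = 44 + j64.
|H(j4)| = |14 + j8| / |44 + j64| = 16.125 / 77.666 ≈ 0.2076.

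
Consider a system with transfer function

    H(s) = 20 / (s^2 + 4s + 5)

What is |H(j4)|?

Substitute s = j4: numerator = 20, denominator = -11 + j16.
|H(j4)| = |20| / |-11 + j16| = 20 / 19.416 ≈ 1.030.

|H(j4)| ≈ 1.030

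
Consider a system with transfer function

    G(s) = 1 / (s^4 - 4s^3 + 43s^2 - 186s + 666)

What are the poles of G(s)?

s = 3 ± 3j, -1 ± 6j

The poles are the roots of the denominator s^4 - 4s^3 + 43s^2 - 186s + 666 = 0.
No real roots exist; factor into two real quadratics: (s^2 - 6s + 18)(s^2 + 2s + 37) = 0.
Each quadratic gives a conjugate pair via the quadratic formula.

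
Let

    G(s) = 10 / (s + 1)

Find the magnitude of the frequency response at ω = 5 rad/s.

Substitute s = j5: numerator = 10, denominator = 1 + j5.
|G(j5)| = |10| / |1 + j5| = 10 / 5.0990 ≈ 1.961.

|G(j5)| ≈ 1.961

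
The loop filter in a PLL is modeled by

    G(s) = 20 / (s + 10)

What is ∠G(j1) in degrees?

At s = j1: numerator = 20, denominator = 10 + j1.
∠G = ∠num − ∠den = 0° − (5.7106°) = -5.711°.

∠G(j1) ≈ -5.711°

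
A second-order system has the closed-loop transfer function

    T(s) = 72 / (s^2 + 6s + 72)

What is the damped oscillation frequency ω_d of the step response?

Comparing s^2 + 6s + 72 to s^2 + 2ζωₙs + ωₙ²: ωₙ = √72 ≈ 8.485 rad/s and ζ = 6/(2·√72) ≈ 0.3536.
ζωₙ = 6/2 = 3, so ω_d = ωₙ√(1−ζ²) = √(ωₙ² − (ζωₙ)²) = √(72 − 3²) = √63 ≈ 7.937 rad/s.

ω_d ≈ 7.937 rad/s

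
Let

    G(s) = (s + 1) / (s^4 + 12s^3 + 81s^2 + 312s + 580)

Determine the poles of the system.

The poles are the roots of the denominator s^4 + 12s^3 + 81s^2 + 312s + 580 = 0.
No real roots exist; factor into two real quadratics: (s^2 + 4s + 29)(s^2 + 8s + 20) = 0.
Each quadratic gives a conjugate pair via the quadratic formula.

s = -2 + 5j, -2 - 5j, -4 + 2j, -4 - 2j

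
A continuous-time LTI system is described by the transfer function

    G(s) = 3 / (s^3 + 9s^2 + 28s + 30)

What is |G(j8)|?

Substitute s = j8: numerator = 3, denominator = -546 - j288.
|G(j8)| = |3| / |-546 - j288| = 3 / 617.30 ≈ 0.004860.

|G(j8)| ≈ 0.004860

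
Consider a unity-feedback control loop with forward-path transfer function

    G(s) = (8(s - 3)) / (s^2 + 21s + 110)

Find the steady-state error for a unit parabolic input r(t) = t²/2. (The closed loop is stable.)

e_ss = ∞

G(s) has no poles at the origin.
This is a Type 0 system; Ka = lim_{s→0} s^2·G(s) = 0, so the steady-state error for a parabola input is infinite.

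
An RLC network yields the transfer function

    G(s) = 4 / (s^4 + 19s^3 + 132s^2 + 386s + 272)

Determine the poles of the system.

The poles are the roots of the denominator s^4 + 19s^3 + 132s^2 + 386s + 272 = 0.
Trying s = -8: the polynomial evaluates to 0, so (s + 8) is a factor.
Dividing out leaves s^3 + 11s^2 + 44s + 34 = 0.
This factors further as (s + 1)(s^2 + 10s + 34) = 0.

s = -8, -1, -5 ± 3j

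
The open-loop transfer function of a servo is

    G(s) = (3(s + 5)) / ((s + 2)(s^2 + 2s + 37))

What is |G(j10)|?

Substitute s = j10: numerator = 15 + j30, denominator = -326 - j590.
|G(j10)| = |15 + j30| / |-326 - j590| = 33.541 / 674.07 ≈ 0.04976.

|G(j10)| ≈ 0.04976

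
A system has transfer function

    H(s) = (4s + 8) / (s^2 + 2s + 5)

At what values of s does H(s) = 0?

Set the numerator to zero: 4s + 8 = 0, i.e. 4·(s + 2) = 0.
So s = -2.

s = -2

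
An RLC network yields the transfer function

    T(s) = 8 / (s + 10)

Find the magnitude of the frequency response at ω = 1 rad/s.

Substitute s = j1: numerator = 8, denominator = 10 + j1.
|T(j1)| = |8| / |10 + j1| = 8 / 10.050 ≈ 0.7960.

|T(j1)| ≈ 0.7960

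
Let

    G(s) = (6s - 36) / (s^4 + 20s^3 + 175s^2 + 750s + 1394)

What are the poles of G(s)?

s = -5 ± 4j, -5 ± 3j

The poles are the roots of the denominator s^4 + 20s^3 + 175s^2 + 750s + 1394 = 0.
No real roots exist; factor into two real quadratics: (s^2 + 10s + 41)(s^2 + 10s + 34) = 0.
Each quadratic gives a conjugate pair via the quadratic formula.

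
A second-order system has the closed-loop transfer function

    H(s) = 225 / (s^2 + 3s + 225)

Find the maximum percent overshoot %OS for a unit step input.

%OS ≈ 72.9%

Comparing s^2 + 3s + 225 to s^2 + 2ζωₙs + ωₙ²: ωₙ = 15 rad/s and ζ = 3/(2·15) = 0.1.
%OS = 100·exp(−πζ/√(1−ζ²)) = 100·exp(−π·0.1/√(1−0.1²)) ≈ 72.9%.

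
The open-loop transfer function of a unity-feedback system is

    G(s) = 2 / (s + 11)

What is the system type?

The denominator has no factor of s at the origin — no free integrator — so this is a Type 0 system.

Type 0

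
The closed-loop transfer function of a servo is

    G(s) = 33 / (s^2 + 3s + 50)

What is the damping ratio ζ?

Compare the denominator to the standard form s^2 + 2ζωₙs + ωₙ².
ωₙ² = 50, so ωₙ = √50 ≈ 7.071 rad/s.
2ζωₙ = 3, so ζ = 3/(2·√50) ≈ 0.2121.
With ζ = 0.2121 the response is underdamped.

ζ ≈ 0.2121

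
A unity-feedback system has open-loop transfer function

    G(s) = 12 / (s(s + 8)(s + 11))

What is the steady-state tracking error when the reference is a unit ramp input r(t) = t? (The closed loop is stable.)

G(s) has one pole at the origin.
This is a Type 1 system. Kv = lim_{s→0} s·G(s) = 12/88 = 3/22.
e_ss = 1/Kv = 1/(3/22) = 22/3 ≈ 7.333.

e_ss = 7.333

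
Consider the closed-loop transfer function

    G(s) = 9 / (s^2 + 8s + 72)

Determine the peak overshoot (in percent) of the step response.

Comparing s^2 + 8s + 72 to s^2 + 2ζωₙs + ωₙ²: ωₙ = √72 ≈ 8.485 rad/s and ζ = 8/(2·√72) ≈ 0.4714.
%OS = 100·exp(−πζ/√(1−ζ²)) = 100·exp(−π·0.4714/√(1−0.4714²)) ≈ 18.7%.

%OS ≈ 18.7%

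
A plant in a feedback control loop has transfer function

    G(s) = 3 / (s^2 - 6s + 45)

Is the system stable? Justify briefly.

unstable

The denominator s^2 - 6s + 45 factors as (s^2 - 6s + 45), giving poles at s = 3 + 6j, 3 - 6j.
Since the pole(s) at s = 3 ± 6j lie in the right half-plane, the system is unstable.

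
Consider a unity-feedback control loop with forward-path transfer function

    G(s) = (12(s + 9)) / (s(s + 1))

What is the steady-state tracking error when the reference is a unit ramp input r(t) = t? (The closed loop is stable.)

e_ss = 0.009259

G(s) has one pole at the origin.
This is a Type 1 system. Kv = lim_{s→0} s·G(s) = 108/1.
e_ss = 1/Kv = 1/(108) = 1/108 ≈ 0.009259.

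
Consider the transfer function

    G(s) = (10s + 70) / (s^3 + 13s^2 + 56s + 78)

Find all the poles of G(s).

The poles are the roots of the denominator s^3 + 13s^2 + 56s + 78 = 0.
Trying s = -3: the polynomial evaluates to 0, so (s + 3) is a factor.
Dividing out leaves s^2 + 10s + 26 = 0.
The quadratic formula then gives s = -5 ± 1j.

s = -5 + j, -5 - j, -3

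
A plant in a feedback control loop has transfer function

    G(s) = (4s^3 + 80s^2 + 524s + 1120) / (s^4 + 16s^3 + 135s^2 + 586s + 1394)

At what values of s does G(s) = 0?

s = -5, -7, -8

Set the numerator to zero: 4s^3 + 80s^2 + 524s + 1120 = 0, i.e. 4·(s^3 + 20s^2 + 131s + 280) = 0.
Factoring: (s + 5)(s + 7)(s + 8) = 0.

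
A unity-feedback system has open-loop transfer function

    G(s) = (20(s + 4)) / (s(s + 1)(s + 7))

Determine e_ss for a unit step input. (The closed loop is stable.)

e_ss = 0

G(s) has one pole at the origin.
This is a Type 1 system; for a step input the steady-state error is zero.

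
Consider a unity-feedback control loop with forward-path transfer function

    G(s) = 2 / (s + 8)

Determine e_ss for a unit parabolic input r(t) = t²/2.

e_ss = ∞

G(s) has no poles at the origin.
This is a Type 0 system; Ka = lim_{s→0} s^2·G(s) = 0, so the steady-state error for a parabola input is infinite.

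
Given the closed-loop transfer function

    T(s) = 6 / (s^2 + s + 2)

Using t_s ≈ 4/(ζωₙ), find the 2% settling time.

t_s ≈ 8 s

Comparing s^2 + s + 2 to s^2 + 2ζωₙs + ωₙ²: ωₙ = √2 ≈ 1.414 rad/s and ζ = 1/(2·√2) ≈ 0.3536.
ζωₙ = 1/2 = 0.5, so t_s ≈ 4/(ζωₙ) = 4/0.5 = 8 s.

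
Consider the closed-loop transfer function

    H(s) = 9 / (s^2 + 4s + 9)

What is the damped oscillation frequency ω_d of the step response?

ω_d ≈ 2.236 rad/s

Comparing s^2 + 4s + 9 to s^2 + 2ζωₙs + ωₙ²: ωₙ = 3 rad/s and ζ = 4/(2·3) ≈ 0.6667.
ζωₙ = 4/2 = 2, so ω_d = ωₙ√(1−ζ²) = √(ωₙ² − (ζωₙ)²) = √(9 − 2²) = √5 ≈ 2.236 rad/s.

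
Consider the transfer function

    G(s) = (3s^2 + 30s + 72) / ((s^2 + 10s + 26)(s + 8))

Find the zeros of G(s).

Set the numerator to zero: 3s^2 + 30s + 72 = 0, i.e. 3·(s^2 + 10s + 24) = 0.
Factoring: (s + 4)(s + 6) = 0.

s = -4, -6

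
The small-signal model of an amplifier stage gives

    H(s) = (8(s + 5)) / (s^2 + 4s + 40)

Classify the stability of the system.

stable

The denominator s^2 + 4s + 40 factors as (s^2 + 4s + 40), giving poles at s = -2 ± 6j.
Since all poles lie strictly in the left half-plane, the system is stable.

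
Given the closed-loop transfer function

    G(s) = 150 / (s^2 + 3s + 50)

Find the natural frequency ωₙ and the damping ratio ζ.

ωₙ ≈ 7.071 rad/s, ζ ≈ 0.2121

Compare the denominator to the standard form s^2 + 2ζωₙs + ωₙ².
ωₙ² = 50, so ωₙ = √50 ≈ 7.071 rad/s.
2ζωₙ = 3, so ζ = 3/(2·√50) ≈ 0.2121.
With ζ = 0.2121 the response is underdamped.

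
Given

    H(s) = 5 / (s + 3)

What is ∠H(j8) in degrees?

At s = j8: numerator = 5, denominator = 3 + j8.
∠H = ∠num − ∠den = 0° − (69.444°) = -69.44°.

∠H(j8) ≈ -69.44°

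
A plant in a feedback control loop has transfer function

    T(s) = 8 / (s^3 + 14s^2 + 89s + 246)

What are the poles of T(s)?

s = -4 + 5j, -4 - 5j, -6

The poles are the roots of the denominator s^3 + 14s^2 + 89s + 246 = 0.
Trying s = -6: the polynomial evaluates to 0, so (s + 6) is a factor.
Dividing out leaves s^2 + 8s + 41 = 0.
The quadratic formula then gives s = -4 ± 5j.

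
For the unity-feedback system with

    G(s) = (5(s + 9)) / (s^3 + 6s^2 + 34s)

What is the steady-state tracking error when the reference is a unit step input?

e_ss = 0

G(s) has one pole at the origin.
This is a Type 1 system; for a step input the steady-state error is zero.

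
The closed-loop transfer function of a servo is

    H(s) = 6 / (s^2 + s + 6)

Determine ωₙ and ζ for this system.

ωₙ ≈ 2.449 rad/s, ζ ≈ 0.2041

Compare the denominator to the standard form s^2 + 2ζωₙs + ωₙ².
ωₙ² = 6, so ωₙ = √6 ≈ 2.449 rad/s.
2ζωₙ = 1, so ζ = 1/(2·√6) ≈ 0.2041.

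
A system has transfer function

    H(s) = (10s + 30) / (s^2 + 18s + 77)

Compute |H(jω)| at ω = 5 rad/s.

|H(j5)| ≈ 0.5610

Substitute s = j5: numerator = 30 + j50, denominator = 52 + j90.
|H(j5)| = |30 + j50| / |52 + j90| = 58.310 / 103.94 ≈ 0.5610.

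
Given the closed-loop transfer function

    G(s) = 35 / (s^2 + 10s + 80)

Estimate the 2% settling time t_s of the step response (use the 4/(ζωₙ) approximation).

t_s ≈ 0.8000 s

Comparing s^2 + 10s + 80 to s^2 + 2ζωₙs + ωₙ²: ωₙ = √80 ≈ 8.944 rad/s and ζ = 10/(2·√80) ≈ 0.5590.
ζωₙ = 10/2 = 5, so t_s ≈ 4/(ζωₙ) = 4/5 = 0.8000 s.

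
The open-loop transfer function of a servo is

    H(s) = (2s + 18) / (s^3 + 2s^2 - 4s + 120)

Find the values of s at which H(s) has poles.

The poles are the roots of the denominator s^3 + 2s^2 - 4s + 120 = 0.
Trying s = -6: the polynomial evaluates to 0, so (s + 6) is a factor.
Dividing out leaves s^2 - 4s + 20 = 0.
The quadratic formula then gives s = 2 ± 4j.

s = -6, 2 + 4j, 2 - 4j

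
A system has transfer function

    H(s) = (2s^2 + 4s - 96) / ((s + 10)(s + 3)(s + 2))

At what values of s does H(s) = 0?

Set the numerator to zero: 2s^2 + 4s - 96 = 0, i.e. 2·(s^2 + 2s - 48) = 0.
Factoring: (s + 8)(s - 6) = 0.

s = -8, 6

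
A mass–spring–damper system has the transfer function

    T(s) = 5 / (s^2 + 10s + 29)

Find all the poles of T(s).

s = -5 + 2j, -5 - 2j

The poles are the roots of the denominator s^2 + 10s + 29 = 0.
Using the quadratic formula: s = (-10 ± √(-16))/2 = -5 ± 2j.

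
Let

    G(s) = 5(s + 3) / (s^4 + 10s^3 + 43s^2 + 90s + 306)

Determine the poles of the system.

s = 3j, -3j, -5 + 3j, -5 - 3j

The poles are the roots of the denominator s^4 + 10s^3 + 43s^2 + 90s + 306 = 0.
No real roots exist; factor into two real quadratics: (s^2 + 9)(s^2 + 10s + 34) = 0.
Each quadratic gives a conjugate pair via the quadratic formula.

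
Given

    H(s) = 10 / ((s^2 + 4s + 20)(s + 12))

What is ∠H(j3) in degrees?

∠H(j3) ≈ -61.53°

At s = j3: numerator = 10, denominator = 96 + j177.
∠H = ∠num − ∠den = 0° − (61.526°) = -61.53°.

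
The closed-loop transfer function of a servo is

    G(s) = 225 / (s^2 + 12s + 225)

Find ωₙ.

Compare the denominator to the standard form s^2 + 2ζωₙs + ωₙ².
ωₙ² = 225, so ωₙ = 15 rad/s.

ωₙ = 15 rad/s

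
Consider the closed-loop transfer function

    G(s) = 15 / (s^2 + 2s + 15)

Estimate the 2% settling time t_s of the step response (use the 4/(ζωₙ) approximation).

Comparing s^2 + 2s + 15 to s^2 + 2ζωₙs + ωₙ²: ωₙ = √15 ≈ 3.873 rad/s and ζ = 2/(2·√15) ≈ 0.2582.
ζωₙ = 2/2 = 1, so t_s ≈ 4/(ζωₙ) = 4/1 = 4 s.

t_s ≈ 4 s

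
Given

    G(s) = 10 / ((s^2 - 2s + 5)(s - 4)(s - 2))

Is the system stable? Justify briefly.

unstable

The poles can be read from the denominator factors: s = 1 ± 2j, 4, 2.
Since the pole(s) at s = 1 ± 2j, 4, 2 lie in the right half-plane, the system is unstable.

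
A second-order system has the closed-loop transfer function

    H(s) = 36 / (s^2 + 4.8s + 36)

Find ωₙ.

ωₙ = 6 rad/s

Compare the denominator to the standard form s^2 + 2ζωₙs + ωₙ².
ωₙ² = 36, so ωₙ = 6 rad/s.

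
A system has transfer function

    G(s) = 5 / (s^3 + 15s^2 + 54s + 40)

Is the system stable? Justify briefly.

The denominator s^3 + 15s^2 + 54s + 40 factors as (s + 4)(s + 10)(s + 1), giving poles at s = -4, -10, -1.
Since all poles lie strictly in the left half-plane, the system is stable.

stable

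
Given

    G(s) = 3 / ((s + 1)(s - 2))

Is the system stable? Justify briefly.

The poles can be read from the denominator factors: s = -1, 2.
Since the pole(s) at s = 2 lie in the right half-plane, the system is unstable.

unstable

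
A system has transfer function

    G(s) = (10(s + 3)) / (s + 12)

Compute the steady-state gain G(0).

G(0) = 5/2 ≈ 2.500

At s = 0 each factor (s + a) contributes a and each (s^2 + bs + c) contributes c.
G(0) = 10·(3) / ((12)) = 30/12 = 5/2.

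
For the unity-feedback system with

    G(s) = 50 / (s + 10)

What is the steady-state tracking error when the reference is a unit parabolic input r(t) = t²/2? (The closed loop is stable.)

G(s) has no poles at the origin.
This is a Type 0 system; Ka = lim_{s→0} s^2·G(s) = 0, so the steady-state error for a parabola input is infinite.

e_ss = ∞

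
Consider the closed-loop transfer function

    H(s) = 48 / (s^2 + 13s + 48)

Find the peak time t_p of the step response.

t_p ≈ 1.310 s

Comparing s^2 + 13s + 48 to s^2 + 2ζωₙs + ωₙ²: ωₙ = √48 ≈ 6.928 rad/s and ζ = 13/(2·√48) ≈ 0.9382.
ζωₙ = 13/2 = 6.5, so ω_d = ωₙ√(1−ζ²) = √(ωₙ² − (ζωₙ)²) = √(48 − 6.5²) = √5.75 ≈ 2.398 rad/s.
t_p = π/ω_d = π/2.398 ≈ 1.310 s.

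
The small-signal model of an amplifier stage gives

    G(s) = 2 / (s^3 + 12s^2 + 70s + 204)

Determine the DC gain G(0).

G(0) = 1/102 ≈ 0.009804

Set s = 0: G(0) = (2) / (204) = 1/102.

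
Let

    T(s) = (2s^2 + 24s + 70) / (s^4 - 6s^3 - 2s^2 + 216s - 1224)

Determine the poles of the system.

The poles are the roots of the denominator s^4 - 6s^3 - 2s^2 + 216s - 1224 = 0.
Trying s = 6: the polynomial evaluates to 0, so (s - 6) is a factor.
Dividing out leaves s^3 - 2s + 204 = 0.
This factors further as (s^2 - 6s + 34)(s + 6) = 0.

s = 3 ± 5j, 6, -6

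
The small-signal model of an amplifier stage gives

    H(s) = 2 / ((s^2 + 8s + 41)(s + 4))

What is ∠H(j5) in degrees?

At s = j5: numerator = 2, denominator = -136 + j240.
∠H = ∠num − ∠den = 0° − (119.54°) = -119.5°.

∠H(j5) ≈ -119.5°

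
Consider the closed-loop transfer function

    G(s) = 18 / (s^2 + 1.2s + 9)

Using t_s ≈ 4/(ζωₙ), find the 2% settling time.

t_s ≈ 6.667 s

Comparing s^2 + 1.2s + 9 to s^2 + 2ζωₙs + ωₙ²: ωₙ = 3 rad/s and ζ = 1.2/(2·3) = 0.2.
ζωₙ = 1.2/2 = 0.6, so t_s ≈ 4/(ζωₙ) = 4/0.6 ≈ 6.667 s.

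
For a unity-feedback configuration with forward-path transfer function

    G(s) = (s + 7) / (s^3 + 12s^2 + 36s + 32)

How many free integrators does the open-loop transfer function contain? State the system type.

Type 0

The denominator has no factor of s at the origin — no free integrator — so this is a Type 0 system.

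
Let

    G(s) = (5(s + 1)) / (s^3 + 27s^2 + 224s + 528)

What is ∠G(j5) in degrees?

At s = j5: numerator = 5 + j25, denominator = -147 + j995.
∠G = ∠num − ∠den = 78.690° − (98.404°) = -19.71°.

∠G(j5) ≈ -19.71°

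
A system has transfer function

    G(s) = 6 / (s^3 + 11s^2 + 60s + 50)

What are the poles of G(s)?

The poles are the roots of the denominator s^3 + 11s^2 + 60s + 50 = 0.
Trying s = -1: the polynomial evaluates to 0, so (s + 1) is a factor.
Dividing out leaves s^2 + 10s + 50 = 0.
The quadratic formula then gives s = -5 ± 5j.

s = -5 + 5j, -5 - 5j, -1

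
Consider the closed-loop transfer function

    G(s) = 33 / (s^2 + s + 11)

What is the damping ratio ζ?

ζ ≈ 0.1508

Compare the denominator to the standard form s^2 + 2ζωₙs + ωₙ².
ωₙ² = 11, so ωₙ = √11 ≈ 3.317 rad/s.
2ζωₙ = 1, so ζ = 1/(2·√11) ≈ 0.1508.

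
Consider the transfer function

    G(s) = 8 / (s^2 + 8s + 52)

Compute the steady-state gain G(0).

G(0) = 2/13 ≈ 0.1538

Set s = 0: G(0) = (8) / (52) = 2/13.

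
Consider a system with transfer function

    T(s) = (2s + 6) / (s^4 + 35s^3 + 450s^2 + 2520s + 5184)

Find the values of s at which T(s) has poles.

s = -9, -8, -12, -6

The poles are the roots of the denominator s^4 + 35s^3 + 450s^2 + 2520s + 5184 = 0.
Trying s = -9: the polynomial evaluates to 0, so (s + 9) is a factor.
Dividing out leaves s^3 + 26s^2 + 216s + 576 = 0.
This factors further as (s + 8)(s + 12)(s + 6) = 0.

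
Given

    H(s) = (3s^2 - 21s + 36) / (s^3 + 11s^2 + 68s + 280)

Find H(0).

H(0) = 9/70 ≈ 0.1286

Set s = 0: H(0) = (36) / (280) = 9/70.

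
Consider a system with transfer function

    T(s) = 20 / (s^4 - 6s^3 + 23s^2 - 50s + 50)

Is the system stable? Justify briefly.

The denominator s^4 - 6s^3 + 23s^2 - 50s + 50 factors as (s^2 - 4s + 5)(s^2 - 2s + 10), giving poles at s = 2 + j, 2 - j, 1 + 3j, 1 - 3j.
Since the pole(s) at s = 2 + j, 2 - j, 1 + 3j, 1 - 3j lie in the right half-plane, the system is unstable.

unstable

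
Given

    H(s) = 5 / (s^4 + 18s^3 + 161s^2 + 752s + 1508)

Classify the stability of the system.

stable

The denominator s^4 + 18s^3 + 161s^2 + 752s + 1508 factors as (s^2 + 10s + 29)(s^2 + 8s + 52), giving poles at s = -5 ± 2j, -4 ± 6j.
Since all poles lie strictly in the left half-plane, the system is stable.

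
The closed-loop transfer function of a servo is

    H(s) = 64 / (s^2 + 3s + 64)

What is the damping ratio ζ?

ζ = 0.1875

Compare the denominator to the standard form s^2 + 2ζωₙs + ωₙ².
ωₙ² = 64, so ωₙ = 8 rad/s.
2ζωₙ = 3, so ζ = 3/(2·8) = 0.1875.
With ζ = 0.1875 the response is underdamped.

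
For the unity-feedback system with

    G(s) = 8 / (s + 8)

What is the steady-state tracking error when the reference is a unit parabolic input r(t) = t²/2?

G(s) has no poles at the origin.
This is a Type 0 system; Ka = lim_{s→0} s^2·G(s) = 0, so the steady-state error for a parabola input is infinite.

e_ss = ∞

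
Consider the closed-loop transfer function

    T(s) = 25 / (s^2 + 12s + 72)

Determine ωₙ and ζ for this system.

ωₙ ≈ 8.485 rad/s, ζ ≈ 0.7071

Compare the denominator to the standard form s^2 + 2ζωₙs + ωₙ².
ωₙ² = 72, so ωₙ = √72 ≈ 8.485 rad/s.
2ζωₙ = 12, so ζ = 12/(2·√72) ≈ 0.7071.
With ζ = 0.7071 the response is underdamped.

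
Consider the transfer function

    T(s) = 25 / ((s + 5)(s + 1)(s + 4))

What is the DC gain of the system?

At s = 0 each factor (s + a) contributes a and each (s^2 + bs + c) contributes c.
T(0) = 25·1 / ((5) · (1) · (4)) = 25/20 = 5/4.

T(0) = 5/4 ≈ 1.250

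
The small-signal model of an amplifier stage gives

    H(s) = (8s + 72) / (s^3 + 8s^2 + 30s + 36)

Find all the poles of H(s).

s = -3 ± 3j, -2

The poles are the roots of the denominator s^3 + 8s^2 + 30s + 36 = 0.
Trying s = -2: the polynomial evaluates to 0, so (s + 2) is a factor.
Dividing out leaves s^2 + 6s + 18 = 0.
The quadratic formula then gives s = -3 ± 3j.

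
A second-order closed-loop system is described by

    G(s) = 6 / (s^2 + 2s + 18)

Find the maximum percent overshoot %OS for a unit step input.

%OS ≈ 46.7%

Comparing s^2 + 2s + 18 to s^2 + 2ζωₙs + ωₙ²: ωₙ = √18 ≈ 4.243 rad/s and ζ = 2/(2·√18) ≈ 0.2357.
%OS = 100·exp(−πζ/√(1−ζ²)) = 100·exp(−π·0.2357/√(1−0.2357²)) ≈ 46.7%.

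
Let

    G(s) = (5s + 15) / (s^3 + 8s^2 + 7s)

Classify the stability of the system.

marginally stable

The denominator s^3 + 8s^2 + 7s factors as s(s + 1)(s + 7), giving poles at s = 0, -1, -7.
Since the simple pole(s) at s = 0 lie on the jω-axis with none in the right half-plane, the system is marginally stable.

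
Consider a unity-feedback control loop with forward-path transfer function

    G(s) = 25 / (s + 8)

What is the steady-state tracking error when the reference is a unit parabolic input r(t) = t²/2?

e_ss = ∞

G(s) has no poles at the origin.
This is a Type 0 system; Ka = lim_{s→0} s^2·G(s) = 0, so the steady-state error for a parabola input is infinite.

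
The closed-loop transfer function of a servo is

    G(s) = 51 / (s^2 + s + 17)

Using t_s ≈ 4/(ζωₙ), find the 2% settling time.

t_s ≈ 8 s

Comparing s^2 + s + 17 to s^2 + 2ζωₙs + ωₙ²: ωₙ = √17 ≈ 4.123 rad/s and ζ = 1/(2·√17) ≈ 0.1213.
ζωₙ = 1/2 = 0.5, so t_s ≈ 4/(ζωₙ) = 4/0.5 = 8 s.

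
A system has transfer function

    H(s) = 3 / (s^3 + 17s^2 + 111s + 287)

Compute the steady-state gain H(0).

Set s = 0: H(0) = (3) / (287) = 3/287.

H(0) = 3/287 ≈ 0.01045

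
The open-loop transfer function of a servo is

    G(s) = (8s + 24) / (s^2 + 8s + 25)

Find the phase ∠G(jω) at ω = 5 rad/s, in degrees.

At s = j5: numerator = 24 + j40, denominator = j40.
∠G = ∠num − ∠den = 59.036° − (90°) = -30.96°.

∠G(j5) ≈ -30.96°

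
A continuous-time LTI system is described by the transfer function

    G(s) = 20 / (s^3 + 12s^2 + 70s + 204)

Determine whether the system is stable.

The denominator s^3 + 12s^2 + 70s + 204 factors as (s^2 + 6s + 34)(s + 6), giving poles at s = -3 ± 5j, -6.
Since all poles lie strictly in the left half-plane, the system is stable.

stable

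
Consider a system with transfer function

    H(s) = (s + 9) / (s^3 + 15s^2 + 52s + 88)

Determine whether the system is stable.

The denominator s^3 + 15s^2 + 52s + 88 factors as (s^2 + 4s + 8)(s + 11), giving poles at s = -2 + 2j, -2 - 2j, -11.
Since all poles lie strictly in the left half-plane, the system is stable.

stable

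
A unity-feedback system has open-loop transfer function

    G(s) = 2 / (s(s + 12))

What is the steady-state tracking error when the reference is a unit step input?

e_ss = 0

G(s) has one pole at the origin.
This is a Type 1 system; for a step input the steady-state error is zero.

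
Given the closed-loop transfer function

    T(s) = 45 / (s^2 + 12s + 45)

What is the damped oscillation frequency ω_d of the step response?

ω_d = 3 rad/s

Comparing s^2 + 12s + 45 to s^2 + 2ζωₙs + ωₙ²: ωₙ = √45 ≈ 6.708 rad/s and ζ = 12/(2·√45) ≈ 0.8944.
ζωₙ = 12/2 = 6, so ω_d = ωₙ√(1−ζ²) = √(ωₙ² − (ζωₙ)²) = √(45 − 6²) = √9 = 3 rad/s.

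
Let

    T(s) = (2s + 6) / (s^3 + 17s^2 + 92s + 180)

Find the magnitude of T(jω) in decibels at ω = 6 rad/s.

|T(j6)|_dB ≈ -32.2 dB

Substitute s = j6: numerator = 6 + j12, denominator = -432 + j336.
|T(j6)| = |6 + j12| / |-432 + j336| = 13.416 / 547.28 ≈ 0.02451.
In decibels: 20·log₁₀(0.02451) ≈ -32.2 dB.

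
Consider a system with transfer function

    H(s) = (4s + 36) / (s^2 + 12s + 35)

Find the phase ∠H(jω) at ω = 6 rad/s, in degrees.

At s = j6: numerator = 36 + j24, denominator = -1 + j72.
∠H = ∠num − ∠den = 33.690° − (90.796°) = -57.11°.

∠H(j6) ≈ -57.11°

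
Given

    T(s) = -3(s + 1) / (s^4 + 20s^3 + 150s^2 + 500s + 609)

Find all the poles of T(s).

s = -5 + 2j, -5 - 2j, -3, -7

The poles are the roots of the denominator s^4 + 20s^3 + 150s^2 + 500s + 609 = 0.
Trying s = -3: the polynomial evaluates to 0, so (s + 3) is a factor.
Dividing out leaves s^3 + 17s^2 + 99s + 203 = 0.
This factors further as (s^2 + 10s + 29)(s + 7) = 0.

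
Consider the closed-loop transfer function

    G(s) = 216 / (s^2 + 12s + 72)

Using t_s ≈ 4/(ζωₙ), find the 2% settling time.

Comparing s^2 + 12s + 72 to s^2 + 2ζωₙs + ωₙ²: ωₙ = √72 ≈ 8.485 rad/s and ζ = 12/(2·√72) ≈ 0.7071.
ζωₙ = 12/2 = 6, so t_s ≈ 4/(ζωₙ) = 4/6 ≈ 0.6667 s.

t_s ≈ 0.6667 s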